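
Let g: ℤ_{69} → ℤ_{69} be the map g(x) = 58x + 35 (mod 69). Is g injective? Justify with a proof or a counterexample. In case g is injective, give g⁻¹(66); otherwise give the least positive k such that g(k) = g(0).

16

If g(s) = g(t), then 58s ≡ 58t (mod 69). Because gcd(58, 69) = 1, we may cancel 58 to get s ≡ t (mod 69).
So g is injective.
We now compute 58⁻¹ mod 69 explicitly. Euclid's algorithm: 69 = 1·58 + 11, 58 = 5·11 + 3, 11 = 3·3 + 2, 3 = 1·2 + 1; back-substituting gives 1 = 25·58 − 21·69, so 58⁻¹ ≡ 25 (mod 69).
Since g is injective, we find g⁻¹(66): we need 58x ≡ 66 − 35 ≡ 31 (mod 69). Using 58⁻¹ = 25: x ≡ 25·31 = 775 = 11·69 + 16, so x = 16.
Check: g(16) = 58·16 + 35 = 963 = 13·69 + 66 ≡ 66 (mod 69).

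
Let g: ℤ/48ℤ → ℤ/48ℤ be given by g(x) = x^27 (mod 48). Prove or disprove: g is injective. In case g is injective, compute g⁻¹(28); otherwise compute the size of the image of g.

g(0) = 0^27 = 0.
g(6): Repeated squaring mod 48: 6^1 ≡ 6, 6^2 ≡ 6² = 36, 6^4 ≡ 36² = 1296 ≡ 0, 6^8 ≡ 0² = 0, 6^16 ≡ 0² = 0. Since 27 = 16 + 8 + 2 + 1, 6^27 ≡ 0·0·36·6: 0·0 = 0, then 0·36 = 0, then 0·6 = 0. So 6^27 ≡ 0 (mod 48).
So g(0) = g(6) = 0 while 0 ≠ 6, therefore g is not injective.
Since g is not injective, we determine |image(g)|. Computing x^27 mod 48 for each x (by repeated squaring, reducing mod 48 at every step), the values g(0), g(1), …, g(47) are: 0, 1, 32, 27, 16, 29, 0, 7, 32, 9, 16, 35, 0, 37, 32, 15, 16, 17, 0, 43, 32, 45, 16, 23, 0, 25, 32, 3, 16, 5, 0, 31, 32, 33, 16, 11, 0, 13, 32, 39, 16, 41, 0, 19, 32, 21, 16, 47.
The distinct values are {0, 1, 3, 5, 7, 9, 11, 13, 15, 16, 17, 19, 21, 23, 25, 27, 29, 31, 32, 33, 35, 37, 39, 41, 43, 45, 47}; there are 27 of them.

27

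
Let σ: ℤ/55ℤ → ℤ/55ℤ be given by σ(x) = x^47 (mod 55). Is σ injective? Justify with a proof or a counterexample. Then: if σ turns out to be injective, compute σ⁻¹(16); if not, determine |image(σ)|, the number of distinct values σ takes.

Computing x^47 mod 55 for each x (by repeated squaring, reducing mod 55 at every step), the values σ(0), σ(1), …, σ(54) are: 0, 1, 18, 42, 49, 25, 41, 28, 2, 4, 10, 11, 23, 7, 9, 5, 36, 8, 17, 24, 15, 21, 33, 12, 29, 20, 16, 3, 52, 39, 35, 26, 43, 22, 34, 40, 31, 38, 47, 19, 50, 46, 48, 32, 44, 45, 51, 53, 27, 14, 30, 6, 13, 37, 54.
Every element of ℤ/55ℤ appears exactly once in this list, so σ is a bijection, and in particular injective.
Since σ is injective, we read off the preimage of 16 from the same table: σ(26) = 16, so σ⁻¹(16) = 26.

26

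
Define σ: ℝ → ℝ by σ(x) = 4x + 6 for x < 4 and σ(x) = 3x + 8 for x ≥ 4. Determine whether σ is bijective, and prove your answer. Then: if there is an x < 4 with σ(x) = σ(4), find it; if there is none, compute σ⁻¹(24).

7/2

Both pieces are strictly increasing (slopes 4 and 3), so each is injective on its own interval.
The left piece maps (−∞, 4) onto (−∞, 22); the right piece maps [4, ∞) onto [20, ∞).
These images overlap. In particular σ(4) = 20 (right piece), and solving 4x + 6 = 20 on the left piece gives x = 7/2 < 4.
So σ(7/2) = σ(4) with 7/2 ≠ 4, and σ is not injective, hence not bijective. This x = 7/2 is the requested value below 4.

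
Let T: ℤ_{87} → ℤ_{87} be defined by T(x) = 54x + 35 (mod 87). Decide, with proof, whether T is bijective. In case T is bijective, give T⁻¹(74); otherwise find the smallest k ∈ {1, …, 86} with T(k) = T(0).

We have gcd(54, 87) = 3 > 1. Taking s = 0 and t = 29: T(0) = 35 and T(29) = 54·29 + 35 = 1601 ≡ 35 (mod 87).
So T(0) = T(29) while 0 ≠ 29, hence T is not injective, hence not bijective.
Since T is not bijective, we find the least positive k with T(k) = T(0): this means 54k ≡ 0 (mod 87), i.e. 87 ∣ 54k. Since gcd(54, 87) = 3, dividing through by 3 this holds exactly when 29 ∣ 18k, and as gcd(18, 29) = 1, exactly when 29 ∣ k.
The smallest positive such k is 29.

29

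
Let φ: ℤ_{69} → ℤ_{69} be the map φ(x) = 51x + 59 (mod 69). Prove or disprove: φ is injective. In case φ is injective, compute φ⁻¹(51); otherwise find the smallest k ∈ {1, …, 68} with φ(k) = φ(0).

23

We have gcd(51, 69) = 3 > 1. Taking s = 0 and t = 23: φ(0) = 59 and φ(23) = 51·23 + 59 = 1232 ≡ 59 (mod 69).
So φ(0) = φ(23) while 0 ≠ 23, so φ is not injective.
Since φ is not injective, we find the least positive k with φ(k) = φ(0): this means 51k ≡ 0 (mod 69), i.e. 69 ∣ 51k. Since gcd(51, 69) = 3, dividing through by 3 this holds exactly when 23 ∣ 17k, and as gcd(17, 23) = 1, exactly when 23 ∣ k.
The smallest positive such k is 23.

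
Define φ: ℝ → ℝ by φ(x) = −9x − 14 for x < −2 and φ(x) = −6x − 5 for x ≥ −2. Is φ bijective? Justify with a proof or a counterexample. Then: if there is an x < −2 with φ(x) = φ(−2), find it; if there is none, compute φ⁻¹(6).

Both pieces are strictly decreasing (slopes −9 and −6), so each is injective on its own interval.
The left piece maps (−∞, −2) onto (4, ∞); the right piece maps [−2, ∞) onto (−∞, 7].
These images overlap. In particular φ(−2) = 7 (right piece), and solving −9x − 14 = 7 on the left piece gives x = −7/3 < −2.
So φ(−7/3) = φ(−2) with −7/3 ≠ −2, and φ is not injective, hence not bijective. This x = −7/3 is the requested value below −2.

-7/3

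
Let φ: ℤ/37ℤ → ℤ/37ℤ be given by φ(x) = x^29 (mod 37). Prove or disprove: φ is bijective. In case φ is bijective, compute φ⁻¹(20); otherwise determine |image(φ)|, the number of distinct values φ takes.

Since 37 is prime, the nonzero elements of ℤ/37ℤ form a cyclic group of order 36.
As gcd(29, 36) = 1, raising to the 29th power is a bijection on this group: if a^29 ≡ b^29 then (ab^{−1})^29 = 1, and the only element of order dividing gcd(29, 36) = 1 is 1, so a = b.
With φ(0) = 0 this makes φ injective on all of ℤ/37ℤ, hence bijective (finite equal-size domain and codomain). In particular φ is bijective.
Since φ is bijective, we find the preimage of 20. The inverse of x ↦ x^29 on (ℤ/37ℤ)^× is x ↦ x^5, because 29·5 = 145 = 4·36 + 1 ≡ 1 (mod 36) and x^{36} = 1 for x ≠ 0 (Fermat). So φ⁻¹(20) = 20^5 mod 37.
Repeated squaring mod 37: 20^1 ≡ 20, 20^2 ≡ 20² = 400 ≡ 30, 20^4 ≡ 30² = 900 ≡ 12. Since 5 = 4 + 1, 20^5 ≡ 12·20: 12·20 = 240 ≡ 18. So 20^5 ≡ 18 (mod 37).
Hence φ⁻¹(20) = 18.

18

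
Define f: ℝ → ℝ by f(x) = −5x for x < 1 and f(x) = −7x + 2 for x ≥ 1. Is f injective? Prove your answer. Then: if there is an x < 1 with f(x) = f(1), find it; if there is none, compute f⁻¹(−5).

1

Both pieces are strictly decreasing (slopes −5 and −7), so each is injective on its own interval.
The left piece maps (−∞, 1) onto (−5, ∞); the right piece maps [1, ∞) onto (−∞, −5].
These images are disjoint, so no value is attained by both pieces. So f is injective.
Because the two images are disjoint, no x < 1 has f(x) = f(1), so we compute f⁻¹(−5): −5 lies in (−∞, −5], so solve −7x + 2 = −5: x = (−5 − 2)/(−7) = 1.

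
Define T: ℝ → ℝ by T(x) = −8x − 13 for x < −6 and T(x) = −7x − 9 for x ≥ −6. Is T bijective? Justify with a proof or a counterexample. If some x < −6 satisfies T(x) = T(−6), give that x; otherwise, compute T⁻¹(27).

Both pieces are strictly decreasing (slopes −8 and −7), so each is injective on its own interval.
The left piece maps (−∞, −6) onto (35, ∞); the right piece maps [−6, ∞) onto (−∞, 33].
The images leave a gap (35 has no preimage), so T is not surjective, hence not bijective.
Because the two images are disjoint, no x < −6 has T(x) = T(−6), so we compute T⁻¹(27): 27 lies in (−∞, 33], so solve −7x − 9 = 27: x = (27 + 9)/(−7) = −36/7.

-36/7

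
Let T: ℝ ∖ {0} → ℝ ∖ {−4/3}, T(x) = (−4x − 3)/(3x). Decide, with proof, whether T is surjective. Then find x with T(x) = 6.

-3/22

For any y ≠ −4/3, solving y(3x) = −4x − 3 for x gives a well-defined x ≠ 0. So T is surjective.
Solving T(x) = 6: cross-multiplying gives −4x − 3 = 6(3x), which rearranges to −22x = 3, so x = −3/22.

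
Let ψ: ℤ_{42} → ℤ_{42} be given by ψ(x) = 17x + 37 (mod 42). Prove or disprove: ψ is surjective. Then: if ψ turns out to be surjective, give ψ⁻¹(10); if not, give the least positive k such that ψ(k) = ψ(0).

By definition, surjectivity means every element of the codomain has a preimage under ψ.
Since gcd(17, 42) = 1, 17 is invertible modulo 42. Euclid's algorithm: 42 = 2·17 + 8, 17 = 2·8 + 1; back-substituting gives 1 = 5·17 − 2·42, so 17⁻¹ ≡ 5 (mod 42).
Then y ↦ 5(y − 37) is a two-sided inverse to ψ, so every y ∈ ℤ_{42} has a preimage.
Therefore ψ is surjective.
Since ψ is surjective, we compute ψ⁻¹(10): solve 17x + 37 ≡ 10 (mod 42), i.e. 17x ≡ 15 (mod 42).
Multiplying by 17⁻¹ = 5 gives x ≡ 5·15 = 75 = 1·42 + 33 ≡ 33 (mod 42).
Check: ψ(33) = 17·33 + 37 = 598 = 14·42 + 10 ≡ 10 (mod 42).

33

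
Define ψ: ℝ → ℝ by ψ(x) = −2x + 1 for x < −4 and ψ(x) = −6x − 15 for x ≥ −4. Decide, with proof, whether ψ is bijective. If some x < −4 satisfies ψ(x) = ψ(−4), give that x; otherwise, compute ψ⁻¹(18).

-17/2

Both pieces are strictly decreasing (slopes −2 and −6), so each is injective on its own interval.
The left piece maps (−∞, −4) onto (9, ∞); the right piece maps [−4, ∞) onto (−∞, 9].
Since 9 = 9, the images partition ℝ: ψ is injective and surjective, hence bijective.
Because the two images are disjoint, no x < −4 has ψ(x) = ψ(−4), so we compute ψ⁻¹(18): 18 lies in (9, ∞), so solve −2x + 1 = 18: x = (18 − 1)/(−2) = −17/2.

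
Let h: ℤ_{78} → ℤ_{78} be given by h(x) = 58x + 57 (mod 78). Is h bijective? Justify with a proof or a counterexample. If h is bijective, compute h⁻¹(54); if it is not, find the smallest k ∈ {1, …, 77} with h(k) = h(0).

39

We have gcd(58, 78) = 2 > 1. Taking s = 0 and t = 39: h(0) = 57 and h(39) = 58·39 + 57 = 2319 ≡ 57 (mod 78).
So h(0) = h(39) while 0 ≠ 39, therefore h is not injective, hence not bijective.
Since h is not bijective, we find the least positive k with h(k) = h(0): this means 58k ≡ 0 (mod 78), i.e. 78 ∣ 58k. Since gcd(58, 78) = 2, dividing through by 2 this holds exactly when 39 ∣ 29k, and as gcd(29, 39) = 1, exactly when 39 ∣ k.
The smallest positive such k is 39.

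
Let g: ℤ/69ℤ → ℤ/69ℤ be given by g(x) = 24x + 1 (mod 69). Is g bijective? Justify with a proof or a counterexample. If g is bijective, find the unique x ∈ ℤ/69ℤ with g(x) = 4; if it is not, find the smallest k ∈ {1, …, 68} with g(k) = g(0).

We have gcd(24, 69) = 3 > 1. Taking s = 0 and t = 23: g(0) = 1 and g(23) = 24·23 + 1 = 553 ≡ 1 (mod 69).
So g(0) = g(23) while 0 ≠ 23, thus g is not injective, hence not bijective.
Since g is not bijective, we find the least positive k with g(k) = g(0): this means 24k ≡ 0 (mod 69), i.e. 69 ∣ 24k. Since gcd(24, 69) = 3, dividing through by 3 this holds exactly when 23 ∣ 8k, and as gcd(8, 23) = 1, exactly when 23 ∣ k.
The smallest positive such k is 23.

23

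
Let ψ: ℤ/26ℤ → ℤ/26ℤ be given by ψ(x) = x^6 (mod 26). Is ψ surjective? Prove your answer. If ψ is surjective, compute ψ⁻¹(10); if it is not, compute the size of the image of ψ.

ψ(1) = 1^6 = 1.
ψ(3): Repeated squaring mod 26: 3^1 ≡ 3, 3^2 ≡ 3² = 9, 3^4 ≡ 9² = 81 ≡ 3. Since 6 = 4 + 2, 3^6 ≡ 3·9: 3·9 = 27 ≡ 1. So 3^6 ≡ 1 (mod 26).
So ψ(1) = ψ(3) = 1 while 1 ≠ 3, so ψ is not injective.
A non-injective map from the 26-element set ℤ/26ℤ to itself takes at most 25 distinct values, so it cannot be surjective. So ψ is not surjective.
Since ψ is not surjective, we determine |image(ψ)|. Computing x^6 mod 26 for each x (by repeated squaring, reducing mod 26 at every step), the values ψ(0), ψ(1), …, ψ(25) are: 0, 1, 12, 1, 14, 25, 12, 25, 12, 1, 14, 25, 14, 13, 14, 25, 14, 1, 12, 25, 12, 25, 14, 1, 12, 1.
The distinct values are {0, 1, 12, 13, 14, 25}; there are 6 of them.

6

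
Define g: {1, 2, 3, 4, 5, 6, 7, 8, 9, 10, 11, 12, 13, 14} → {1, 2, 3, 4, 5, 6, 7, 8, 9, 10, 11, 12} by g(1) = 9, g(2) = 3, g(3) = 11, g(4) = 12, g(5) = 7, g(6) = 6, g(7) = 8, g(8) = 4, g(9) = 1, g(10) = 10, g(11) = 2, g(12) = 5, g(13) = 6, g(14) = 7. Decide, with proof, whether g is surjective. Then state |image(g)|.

Every element of the codomain has a preimage: 1 = g(9), 2 = g(11), 3 = g(2), 4 = g(8), 5 = g(12), 6 = g(6), 7 = g(5), 8 = g(7), 9 = g(1), 10 = g(10), 11 = g(3), 12 = g(4).
So g is surjective.
The image of g is {1, 2, 3, 4, 5, 6, 7, 8, 9, 10, 11, 12}, which has 12 elements.

12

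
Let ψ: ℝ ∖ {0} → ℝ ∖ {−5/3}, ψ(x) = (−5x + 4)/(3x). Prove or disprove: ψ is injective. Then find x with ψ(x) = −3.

-1

Suppose ψ(a) = ψ(b). Cross-multiplying: (−5a + 4)(3b) = (−5b + 4)(3a).
Expanding both sides and cancelling the symmetric terms leaves −12·(a − b) = 0. Since −12 ≠ 0, a = b. Therefore ψ is injective.
Solving ψ(x) = −3: cross-multiplying gives −5x + 4 = −3(3x), which rearranges to 4x = −4, so x = −1.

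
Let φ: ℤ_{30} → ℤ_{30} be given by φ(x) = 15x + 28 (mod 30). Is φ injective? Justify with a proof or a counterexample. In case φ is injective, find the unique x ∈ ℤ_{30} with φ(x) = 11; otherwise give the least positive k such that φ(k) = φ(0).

Recall that injectivity means: for all u, v in the domain, φ(u) = φ(v) implies u = v.
We have gcd(15, 30) = 15 > 1. Taking u = 0 and v = 2: φ(0) = 28 and φ(2) = 15·2 + 28 = 58 ≡ 28 (mod 30).
So φ(0) = φ(2) while 0 ≠ 2, hence φ is not injective.
Since φ is not injective, we find the least positive k with φ(k) = φ(0): this means 15k ≡ 0 (mod 30), i.e. 30 ∣ 15k. Since gcd(15, 30) = 15, dividing through by 15 this holds exactly when 2 ∣ k.
The smallest positive such k is 2.

2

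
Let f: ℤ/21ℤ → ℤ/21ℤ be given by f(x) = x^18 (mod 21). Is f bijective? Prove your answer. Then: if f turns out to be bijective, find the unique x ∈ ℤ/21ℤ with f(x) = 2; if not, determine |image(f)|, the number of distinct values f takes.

f(1) = 1^18 = 1.
f(2): Repeated squaring mod 21: 2^1 ≡ 2, 2^2 ≡ 2² = 4, 2^4 ≡ 4² = 16, 2^8 ≡ 16² = 256 ≡ 4, 2^16 ≡ 4² = 16. Since 18 = 16 + 2, 2^18 ≡ 16·4: 16·4 = 64 ≡ 1. So 2^18 ≡ 1 (mod 21).
So f(1) = f(2) = 1 while 1 ≠ 2, hence f is not injective, hence not bijective.
Since f is not bijective, we determine |image(f)|. Computing x^18 mod 21 for each x (by repeated squaring, reducing mod 21 at every step), the values f(0), f(1), …, f(20) are: 0, 1, 1, 15, 1, 1, 15, 7, 1, 15, 1, 1, 15, 1, 7, 15, 1, 1, 15, 1, 1.
The distinct values are {0, 1, 7, 15}; there are 4 of them.

4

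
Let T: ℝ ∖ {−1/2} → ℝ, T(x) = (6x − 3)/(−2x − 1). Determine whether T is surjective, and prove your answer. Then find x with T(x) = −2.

5/2

If T(x) = −3, cross-multiplying gives −2(6x − 3) = 6(−2x − 1), which simplifies to 6 = −6 — false.  So −3 has no preimage and T is not surjective.
Solving T(x) = −2: cross-multiplying gives 6x − 3 = −2(−2x − 1), which rearranges to 2x = 5, so x = 5/2.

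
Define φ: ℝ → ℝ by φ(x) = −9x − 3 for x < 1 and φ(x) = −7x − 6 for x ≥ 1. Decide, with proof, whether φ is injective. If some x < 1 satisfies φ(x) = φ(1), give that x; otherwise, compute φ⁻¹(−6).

Both pieces are strictly decreasing (slopes −9 and −7), so each is injective on its own interval.
The left piece maps (−∞, 1) onto (−12, ∞); the right piece maps [1, ∞) onto (−∞, −13].
These images are disjoint, so no value is attained by both pieces. Thus φ is injective.
Because the two images are disjoint, no x < 1 has φ(x) = φ(1), so we compute φ⁻¹(−6): −6 lies in (−12, ∞), so solve −9x − 3 = −6: x = (−6 + 3)/(−9) = 1/3.

1/3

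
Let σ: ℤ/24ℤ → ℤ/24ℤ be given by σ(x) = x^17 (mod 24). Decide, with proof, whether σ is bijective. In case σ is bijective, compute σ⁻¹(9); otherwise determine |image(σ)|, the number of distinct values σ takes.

15

σ(0) = 0^17 = 0.
σ(6): Repeated squaring mod 24: 6^1 ≡ 6, 6^2 ≡ 6² = 36 ≡ 12, 6^4 ≡ 12² = 144 ≡ 0, 6^8 ≡ 0² = 0, 6^16 ≡ 0² = 0. Since 17 = 16 + 1, 6^17 ≡ 0·6: 0·6 = 0. So 6^17 ≡ 0 (mod 24).
So σ(0) = σ(6) = 0 while 0 ≠ 6, thus σ is not injective, hence not bijective.
Since σ is not bijective, we determine |image(σ)|. Computing x^17 mod 24 for each x (by repeated squaring, reducing mod 24 at every step), the values σ(0), σ(1), …, σ(23) are: 0, 1, 8, 3, 16, 5, 0, 7, 8, 9, 16, 11, 0, 13, 8, 15, 16, 17, 0, 19, 8, 21, 16, 23.
The distinct values are {0, 1, 3, 5, 7, 8, 9, 11, 13, 15, 16, 17, 19, 21, 23}; there are 15 of them.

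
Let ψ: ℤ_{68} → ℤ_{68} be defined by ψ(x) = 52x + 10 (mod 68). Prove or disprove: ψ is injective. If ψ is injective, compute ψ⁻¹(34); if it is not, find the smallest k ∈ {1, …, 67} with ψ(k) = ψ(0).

We have gcd(52, 68) = 4 > 1. Taking a = 0 and b = 17: ψ(0) = 10 and ψ(17) = 52·17 + 10 = 894 ≡ 10 (mod 68).
So ψ(0) = ψ(17) while 0 ≠ 17, thus ψ is not injective.
Since ψ is not injective, we find the least positive k with ψ(k) = ψ(0): this means 52k ≡ 0 (mod 68), i.e. 68 ∣ 52k. Since gcd(52, 68) = 4, dividing through by 4 this holds exactly when 17 ∣ 13k, and as gcd(13, 17) = 1, exactly when 17 ∣ k.
The smallest positive such k is 17.

17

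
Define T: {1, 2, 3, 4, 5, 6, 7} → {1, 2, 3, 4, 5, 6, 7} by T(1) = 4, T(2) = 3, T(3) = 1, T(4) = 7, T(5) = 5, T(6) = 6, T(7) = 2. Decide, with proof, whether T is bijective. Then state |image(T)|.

The values 4, 3, 1, 7, 5, 6, 2 are a permutation of {1, 2, 3, 4, 5, 6, 7}: each element appears exactly once.
So T is injective and surjective, hence bijective.
The image of T is {1, 2, 3, 4, 5, 6, 7}, which has 7 elements.

7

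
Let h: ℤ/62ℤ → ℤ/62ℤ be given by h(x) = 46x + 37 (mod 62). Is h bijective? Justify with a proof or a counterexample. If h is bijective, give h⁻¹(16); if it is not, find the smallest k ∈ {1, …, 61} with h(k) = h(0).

We have gcd(46, 62) = 2 > 1. Taking u = 0 and v = 31: h(0) = 37 and h(31) = 46·31 + 37 = 1463 ≡ 37 (mod 62).
So h(0) = h(31) while 0 ≠ 31, thus h is not injective, hence not bijective.
Since h is not bijective, we find the least positive k with h(k) = h(0): this means 46k ≡ 0 (mod 62), i.e. 62 ∣ 46k. Since gcd(46, 62) = 2, dividing through by 2 this holds exactly when 31 ∣ 23k, and as gcd(23, 31) = 1, exactly when 31 ∣ k.
The smallest positive such k is 31.

31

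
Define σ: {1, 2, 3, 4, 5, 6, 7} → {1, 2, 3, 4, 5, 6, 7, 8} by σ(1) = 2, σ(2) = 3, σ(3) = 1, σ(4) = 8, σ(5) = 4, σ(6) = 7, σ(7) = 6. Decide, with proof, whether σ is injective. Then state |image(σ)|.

7

The values σ(1), …, σ(7) are 2, 3, 1, 8, 4, 7, 6 — all distinct.
So σ(u) = σ(v) only when u = v, and σ is injective.
The image of σ is {1, 2, 3, 4, 6, 7, 8}, which has 7 elements.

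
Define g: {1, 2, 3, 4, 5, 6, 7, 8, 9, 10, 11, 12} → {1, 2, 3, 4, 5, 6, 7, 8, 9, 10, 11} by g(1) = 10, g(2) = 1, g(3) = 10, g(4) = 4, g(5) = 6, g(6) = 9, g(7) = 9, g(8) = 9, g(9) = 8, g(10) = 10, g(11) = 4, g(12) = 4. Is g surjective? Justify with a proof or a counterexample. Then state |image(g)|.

6

No element maps to 2, so g is not surjective.
The image of g is {1, 4, 6, 8, 9, 10}, which has 6 elements.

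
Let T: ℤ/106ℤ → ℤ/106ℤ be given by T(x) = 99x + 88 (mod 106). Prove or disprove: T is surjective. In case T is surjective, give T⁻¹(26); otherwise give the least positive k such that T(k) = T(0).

24

Since gcd(99, 106) = 1, 99 is invertible modulo 106. Euclid's algorithm: 106 = 1·99 + 7, 99 = 14·7 + 1; back-substituting gives 1 = 15·99 − 14·106, so 99⁻¹ ≡ 15 (mod 106).
Then y ↦ 15(y − 88) is a two-sided inverse to T, so every y ∈ ℤ/106ℤ has a preimage.
Hence T is surjective.
Since T is surjective, we compute T⁻¹(26): solve 99x + 88 ≡ 26 (mod 106), i.e. 99x ≡ 44 (mod 106).
Multiplying by 99⁻¹ = 15 gives x ≡ 15·44 = 660 = 6·106 + 24 ≡ 24 (mod 106).
Check: T(24) = 99·24 + 88 = 2464 = 23·106 + 26 ≡ 26 (mod 106).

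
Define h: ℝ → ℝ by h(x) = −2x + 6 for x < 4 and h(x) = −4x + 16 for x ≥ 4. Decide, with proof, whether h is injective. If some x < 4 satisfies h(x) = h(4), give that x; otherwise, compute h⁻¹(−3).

3

Both pieces are strictly decreasing (slopes −2 and −4), so each is injective on its own interval.
The left piece maps (−∞, 4) onto (−2, ∞); the right piece maps [4, ∞) onto (−∞, 0].
These images overlap. In particular h(4) = 0 (right piece), and solving −2x + 6 = 0 on the left piece gives x = 3 < 4.
So h(3) = h(4) with 3 ≠ 4, and h is not injective. This x = 3 is the requested value below 4.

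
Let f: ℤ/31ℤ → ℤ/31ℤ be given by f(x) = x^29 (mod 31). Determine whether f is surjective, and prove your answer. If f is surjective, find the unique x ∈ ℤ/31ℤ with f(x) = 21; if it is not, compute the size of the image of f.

3

Since 31 is prime, the nonzero elements of ℤ/31ℤ form a cyclic group of order 30.
As gcd(29, 30) = 1, raising to the 29th power is a bijection on this group: if u^29 ≡ v^29 then (uv^{−1})^29 = 1, and the only element of order dividing gcd(29, 30) = 1 is 1, so u = v.
With f(0) = 0 this makes f injective on all of ℤ/31ℤ, hence bijective (finite equal-size domain and codomain). In particular f is surjective.
Since f is surjective, we find the preimage of 21. The inverse of x ↦ x^29 on (ℤ/31ℤ)^× is x ↦ x^29, because 29·29 = 841 = 28·30 + 1 ≡ 1 (mod 30) and x^{30} = 1 for x ≠ 0 (Fermat). So f⁻¹(21) = 21^29 mod 31.
Repeated squaring mod 31: 21^1 ≡ 21, 21^2 ≡ 21² = 441 ≡ 7, 21^4 ≡ 7² = 49 ≡ 18, 21^8 ≡ 18² = 324 ≡ 14, 21^16 ≡ 14² = 196 ≡ 10. Since 29 = 16 + 8 + 4 + 1, 21^29 ≡ 10·14·18·21: 10·14 = 140 ≡ 16, then 16·18 = 288 ≡ 9, then 9·21 = 189 ≡ 3. So 21^29 ≡ 3 (mod 31).
Hence f⁻¹(21) = 3.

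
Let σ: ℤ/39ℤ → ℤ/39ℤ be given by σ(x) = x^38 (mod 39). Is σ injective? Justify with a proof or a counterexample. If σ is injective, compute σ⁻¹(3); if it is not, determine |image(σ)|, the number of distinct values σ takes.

14

σ(5): Repeated squaring mod 39: 5^1 ≡ 5, 5^2 ≡ 5² = 25, 5^4 ≡ 25² = 625 ≡ 1, 5^8 ≡ 1² = 1, 5^16 ≡ 1² = 1, 5^32 ≡ 1² = 1. Since 38 = 32 + 4 + 2, 5^38 ≡ 1·1·25: 1·1 = 1, then 1·25 = 25. So 5^38 ≡ 25 (mod 39).
σ(8): Repeated squaring mod 39: 8^1 ≡ 8, 8^2 ≡ 8² = 64 ≡ 25, 8^4 ≡ 25² = 625 ≡ 1, 8^8 ≡ 1² = 1, 8^16 ≡ 1² = 1, 8^32 ≡ 1² = 1. Since 38 = 32 + 4 + 2, 8^38 ≡ 1·1·25: 1·1 = 1, then 1·25 = 25. So 8^38 ≡ 25 (mod 39).
So σ(5) = σ(8) = 25 while 5 ≠ 8, thus σ is not injective.
Since σ is not injective, we determine |image(σ)|. Computing x^38 mod 39 for each x (by repeated squaring, reducing mod 39 at every step), the values σ(0), σ(1), …, σ(38) are: 0, 1, 4, 9, 16, 25, 36, 10, 25, 3, 22, 4, 27, 13, 1, 30, 22, 16, 12, 10, 10, 12, 16, 22, 30, 1, 13, 27, 4, 22, 3, 25, 10, 36, 25, 16, 9, 4, 1.
The distinct values are {0, 1, 3, 4, 9, 10, 12, 13, 16, 22, 25, 27, 30, 36}; there are 14 of them.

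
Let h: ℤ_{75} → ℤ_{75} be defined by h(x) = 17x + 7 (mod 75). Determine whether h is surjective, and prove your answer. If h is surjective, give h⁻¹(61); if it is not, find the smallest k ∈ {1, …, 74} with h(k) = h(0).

By definition, h is surjective if every y in the codomain equals h(x) for some x in the domain.
Since gcd(17, 75) = 1, 17 is invertible modulo 75. Euclid's algorithm: 75 = 4·17 + 7, 17 = 2·7 + 3, 7 = 2·3 + 1; back-substituting gives 1 = 53·17 − 12·75, so 17⁻¹ ≡ 53 (mod 75).
For any y ∈ ℤ_{75}, x = 53(y − 7) mod 75 satisfies h(x) = 17·53(y − 7) + 7 ≡ y (since 17·53 ≡ 1 mod 75). So every y has a preimage.
So h is surjective.
Since h is surjective, we compute h⁻¹(61): solve 17x + 7 ≡ 61 (mod 75), i.e. 17x ≡ 54 (mod 75).
Multiplying by 17⁻¹ = 53 gives x ≡ 53·54 = 2862 = 38·75 + 12 ≡ 12 (mod 75).
Check: h(12) = 17·12 + 7 = 211 = 2·75 + 61 ≡ 61 (mod 75).

12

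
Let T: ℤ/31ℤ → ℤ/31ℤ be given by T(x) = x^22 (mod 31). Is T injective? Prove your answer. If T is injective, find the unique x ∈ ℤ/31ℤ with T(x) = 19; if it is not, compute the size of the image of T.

16

T(15): Repeated squaring mod 31: 15^1 ≡ 15, 15^2 ≡ 15² = 225 ≡ 8, 15^4 ≡ 8² = 64 ≡ 2, 15^8 ≡ 2² = 4, 15^16 ≡ 4² = 16. Since 22 = 16 + 4 + 2, 15^22 ≡ 16·2·8: 16·2 = 32 ≡ 1, then 1·8 = 8. So 15^22 ≡ 8 (mod 31).
T(16): Repeated squaring mod 31: 16^1 ≡ 16, 16^2 ≡ 16² = 256 ≡ 8, 16^4 ≡ 8² = 64 ≡ 2, 16^8 ≡ 2² = 4, 16^16 ≡ 4² = 16. Since 22 = 16 + 4 + 2, 16^22 ≡ 16·2·8: 16·2 = 32 ≡ 1, then 1·8 = 8. So 16^22 ≡ 8 (mod 31).
So T(15) = T(16) = 8 while 15 ≠ 16, so T is not injective.
Since T is not injective, we determine |image(T)|. Computing x^22 mod 31 for each x (by repeated squaring, reducing mod 31 at every step), the values T(0), T(1), …, T(30) are: 0, 1, 4, 14, 16, 5, 25, 28, 2, 10, 20, 18, 7, 9, 19, 8, 8, 19, 9, 7, 18, 20, 10, 2, 28, 25, 5, 16, 14, 4, 1.
The distinct values are {0, 1, 2, 4, 5, 7, 8, 9, 10, 14, 16, 18, 19, 20, 25, 28}; there are 16 of them.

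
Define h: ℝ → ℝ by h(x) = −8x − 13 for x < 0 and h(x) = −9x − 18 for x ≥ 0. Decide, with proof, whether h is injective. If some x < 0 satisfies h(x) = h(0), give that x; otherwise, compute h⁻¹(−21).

1/3

Both pieces are strictly decreasing (slopes −8 and −9), so each is injective on its own interval.
The left piece maps (−∞, 0) onto (−13, ∞); the right piece maps [0, ∞) onto (−∞, −18].
These images are disjoint, so no value is attained by both pieces. Thus h is injective.
Because the two images are disjoint, no x < 0 has h(x) = h(0), so we compute h⁻¹(−21): −21 lies in (−∞, −18], so solve −9x − 18 = −21: x = (−21 + 18)/(−9) = 1/3.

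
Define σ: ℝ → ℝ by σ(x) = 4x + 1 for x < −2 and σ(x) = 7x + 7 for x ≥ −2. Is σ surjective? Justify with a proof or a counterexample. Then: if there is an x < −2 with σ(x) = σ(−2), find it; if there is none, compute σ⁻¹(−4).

-11/7

Both pieces are strictly increasing (slopes 4 and 7), so each is injective on its own interval.
The left piece maps (−∞, −2) onto (−∞, −7); the right piece maps [−2, ∞) onto [−7, ∞).
These images together cover ℝ, so σ is surjective.
Because the two images are disjoint, no x < −2 has σ(x) = σ(−2), so we compute σ⁻¹(−4): −4 lies in [−7, ∞), so solve 7x + 7 = −4: x = (−4 − 7)/7 = −11/7.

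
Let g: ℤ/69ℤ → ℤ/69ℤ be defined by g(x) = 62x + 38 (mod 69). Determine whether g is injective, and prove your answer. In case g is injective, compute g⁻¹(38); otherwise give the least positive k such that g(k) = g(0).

Recall: injectivity means: for all u, v in the domain, g(u) = g(v) implies u = v.
If g(u) = g(v), then 62u ≡ 62v (mod 69). Because gcd(62, 69) = 1, we may cancel 62 to get u ≡ v (mod 69).
So g is injective.
We now compute 62⁻¹ mod 69 explicitly. Euclid's algorithm: 69 = 1·62 + 7, 62 = 8·7 + 6, 7 = 1·6 + 1; back-substituting gives 1 = 59·62 − 53·69, so 62⁻¹ ≡ 59 (mod 69).
Since g is injective, we find g⁻¹(38): we need 62x ≡ 38 − 38 ≡ 0 (mod 69). Using 62⁻¹ = 59: x ≡ 59·0 = 0, so x = 0.
Check: g(0) = 62·0 + 38 = 38 ≡ 38 (mod 69).

0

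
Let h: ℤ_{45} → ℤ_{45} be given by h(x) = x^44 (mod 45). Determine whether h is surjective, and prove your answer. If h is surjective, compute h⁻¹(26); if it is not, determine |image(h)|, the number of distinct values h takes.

8

h(3): Repeated squaring mod 45: 3^1 ≡ 3, 3^2 ≡ 3² = 9, 3^4 ≡ 9² = 81 ≡ 36, 3^8 ≡ 36² = 1296 ≡ 36, 3^16 ≡ 36² = 1296 ≡ 36, 3^32 ≡ 36² = 1296 ≡ 36. Since 44 = 32 + 8 + 4, 3^44 ≡ 36·36·36: 36·36 = 1296 ≡ 36, then 36·36 = 1296 ≡ 36. So 3^44 ≡ 36 (mod 45).
h(6): Repeated squaring mod 45: 6^1 ≡ 6, 6^2 ≡ 6² = 36, 6^4 ≡ 36² = 1296 ≡ 36, 6^8 ≡ 36² = 1296 ≡ 36, 6^16 ≡ 36² = 1296 ≡ 36, 6^32 ≡ 36² = 1296 ≡ 36. Since 44 = 32 + 8 + 4, 6^44 ≡ 36·36·36: 36·36 = 1296 ≡ 36, then 36·36 = 1296 ≡ 36. So 6^44 ≡ 36 (mod 45).
So h(3) = h(6) = 36 while 3 ≠ 6, so h is not injective.
A non-injective map from the 45-element set ℤ_{45} to itself takes at most 44 distinct values, so it cannot be surjective. Therefore h is not surjective.
Since h is not surjective, we determine |image(h)|. Computing x^44 mod 45 for each x (by repeated squaring, reducing mod 45 at every step), the values h(0), h(1), …, h(44) are: 0, 1, 31, 36, 16, 25, 36, 31, 1, 36, 10, 31, 36, 16, 16, 0, 31, 1, 36, 1, 40, 36, 16, 16, 36, 40, 1, 36, 1, 31, 0, 16, 16, 36, 31, 10, 36, 1, 31, 36, 25, 16, 36, 31, 1.
The distinct values are {0, 1, 10, 16, 25, 31, 36, 40}; there are 8 of them.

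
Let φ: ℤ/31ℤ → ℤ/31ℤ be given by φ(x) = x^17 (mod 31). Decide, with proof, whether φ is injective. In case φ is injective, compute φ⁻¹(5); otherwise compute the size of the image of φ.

25

Since 31 is prime, the nonzero elements of ℤ/31ℤ form a cyclic group of order 30.
As gcd(17, 30) = 1, raising to the 17th power is a bijection on this group: if a^17 ≡ b^17 then (ab^{−1})^17 = 1, and the only element of order dividing gcd(17, 30) = 1 is 1, so a = b.
With φ(0) = 0 this makes φ injective on all of ℤ/31ℤ, hence bijective (finite equal-size domain and codomain). In particular φ is injective.
Since φ is injective, we find the preimage of 5. The inverse of x ↦ x^17 on (ℤ/31ℤ)^× is x ↦ x^23, because 17·23 = 391 = 13·30 + 1 ≡ 1 (mod 30) and x^{30} = 1 for x ≠ 0 (Fermat). So φ⁻¹(5) = 5^23 mod 31.
Repeated squaring mod 31: 5^1 ≡ 5, 5^2 ≡ 5² = 25, 5^4 ≡ 25² = 625 ≡ 5, 5^8 ≡ 5² = 25, 5^16 ≡ 25² = 625 ≡ 5. Since 23 = 16 + 4 + 2 + 1, 5^23 ≡ 5·5·25·5: 5·5 = 25, then 25·25 = 625 ≡ 5, then 5·5 = 25. So 5^23 ≡ 25 (mod 31).
Hence φ⁻¹(5) = 25.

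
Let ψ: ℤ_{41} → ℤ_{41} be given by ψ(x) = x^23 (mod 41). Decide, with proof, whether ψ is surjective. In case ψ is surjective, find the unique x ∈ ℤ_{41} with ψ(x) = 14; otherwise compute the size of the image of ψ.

3

Since 41 is prime, the nonzero elements of ℤ_{41} form a cyclic group of order 40.
As gcd(23, 40) = 1, raising to the 23rd power is a bijection on this group: if s^23 ≡ t^23 then (st^{−1})^23 = 1, and the only element of order dividing gcd(23, 40) = 1 is 1, so s = t.
With ψ(0) = 0 this makes ψ injective on all of ℤ_{41}, hence bijective (finite equal-size domain and codomain). In particular ψ is surjective.
Since ψ is surjective, we find the preimage of 14. The inverse of x ↦ x^23 on (ℤ_{41})^× is x ↦ x^7, because 23·7 = 161 = 4·40 + 1 ≡ 1 (mod 40) and x^{40} = 1 for x ≠ 0 (Fermat). So ψ⁻¹(14) = 14^7 mod 41.
Repeated squaring mod 41: 14^1 ≡ 14, 14^2 ≡ 14² = 196 ≡ 32, 14^4 ≡ 32² = 1024 ≡ 40. Since 7 = 4 + 2 + 1, 14^7 ≡ 40·32·14: 40·32 = 1280 ≡ 9, then 9·14 = 126 ≡ 3. So 14^7 ≡ 3 (mod 41).
Hence ψ⁻¹(14) = 3.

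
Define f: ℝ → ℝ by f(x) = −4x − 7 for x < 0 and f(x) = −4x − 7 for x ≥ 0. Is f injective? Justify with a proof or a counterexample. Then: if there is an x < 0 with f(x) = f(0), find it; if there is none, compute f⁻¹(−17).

5/2

Both pieces are strictly decreasing (slopes −4 and −4), so each is injective on its own interval.
The left piece maps (−∞, 0) onto (−7, ∞); the right piece maps [0, ∞) onto (−∞, −7].
These images are disjoint, so no value is attained by both pieces. Hence f is injective.
Because the two images are disjoint, no x < 0 has f(x) = f(0), so we compute f⁻¹(−17): −17 lies in (−∞, −7], so solve −4x − 7 = −17: x = (−17 + 7)/(−4) = 5/2.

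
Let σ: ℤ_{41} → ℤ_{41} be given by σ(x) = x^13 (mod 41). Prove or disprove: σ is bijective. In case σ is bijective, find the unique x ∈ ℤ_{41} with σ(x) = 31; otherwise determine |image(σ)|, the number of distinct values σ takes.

23

Since 41 is prime, the nonzero elements of ℤ_{41} form a cyclic group of order 40.
As gcd(13, 40) = 1, raising to the 13th power is a bijection on this group: if u^13 ≡ v^13 then (uv^{−1})^13 = 1, and the only element of order dividing gcd(13, 40) = 1 is 1, so u = v.
With σ(0) = 0 this makes σ injective on all of ℤ_{41}, hence bijective (finite equal-size domain and codomain). In particular σ is bijective.
Since σ is bijective, we find the preimage of 31. The inverse of x ↦ x^13 on (ℤ_{41})^× is x ↦ x^37, because 13·37 = 481 = 12·40 + 1 ≡ 1 (mod 40) and x^{40} = 1 for x ≠ 0 (Fermat). So σ⁻¹(31) = 31^37 mod 41.
Repeated squaring mod 41: 31^1 ≡ 31, 31^2 ≡ 31² = 961 ≡ 18, 31^4 ≡ 18² = 324 ≡ 37, 31^8 ≡ 37² = 1369 ≡ 16, 31^16 ≡ 16² = 256 ≡ 10, 31^32 ≡ 10² = 100 ≡ 18. Since 37 = 32 + 4 + 1, 31^37 ≡ 18·37·31: 18·37 = 666 ≡ 10, then 10·31 = 310 ≡ 23. So 31^37 ≡ 23 (mod 41).
Hence σ⁻¹(31) = 23.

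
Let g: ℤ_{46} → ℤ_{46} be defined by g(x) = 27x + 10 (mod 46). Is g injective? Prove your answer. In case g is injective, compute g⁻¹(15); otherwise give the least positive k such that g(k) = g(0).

7

Recall that g is injective when g(a) = g(b) forces a = b.
If g(a) = g(b), then 27a ≡ 27b (mod 46). Because gcd(27, 46) = 1, we may cancel 27 to get a ≡ b (mod 46).
Therefore g is injective.
We now compute 27⁻¹ mod 46 explicitly. Euclid's algorithm: 46 = 1·27 + 19, 27 = 1·19 + 8, 19 = 2·8 + 3, 8 = 2·3 + 2, 3 = 1·2 + 1; back-substituting gives 1 = 29·27 − 17·46, so 27⁻¹ ≡ 29 (mod 46).
Since g is injective, we find g⁻¹(15): we need 27x ≡ 15 − 10 ≡ 5 (mod 46). Using 27⁻¹ = 29: x ≡ 29·5 = 145 = 3·46 + 7, so x = 7.
Check: g(7) = 27·7 + 10 = 199 = 4·46 + 15 ≡ 15 (mod 46).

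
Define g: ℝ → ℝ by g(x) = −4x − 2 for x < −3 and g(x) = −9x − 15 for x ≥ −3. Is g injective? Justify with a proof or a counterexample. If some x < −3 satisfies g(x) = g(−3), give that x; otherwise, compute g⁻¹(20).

-7/2

Both pieces are strictly decreasing (slopes −4 and −9), so each is injective on its own interval.
The left piece maps (−∞, −3) onto (10, ∞); the right piece maps [−3, ∞) onto (−∞, 12].
These images overlap. In particular g(−3) = 12 (right piece), and solving −4x − 2 = 12 on the left piece gives x = −7/2 < −3.
So g(−7/2) = g(−3) with −7/2 ≠ −3, and g is not injective. This x = −7/2 is the requested value below −3.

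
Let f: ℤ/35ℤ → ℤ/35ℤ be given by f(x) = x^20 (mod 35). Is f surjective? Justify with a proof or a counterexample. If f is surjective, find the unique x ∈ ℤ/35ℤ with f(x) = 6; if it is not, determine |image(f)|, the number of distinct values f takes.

8

f(3): Repeated squaring mod 35: 3^1 ≡ 3, 3^2 ≡ 3² = 9, 3^4 ≡ 9² = 81 ≡ 11, 3^8 ≡ 11² = 121 ≡ 16, 3^16 ≡ 16² = 256 ≡ 11. Since 20 = 16 + 4, 3^20 ≡ 11·11: 11·11 = 121 ≡ 16. So 3^20 ≡ 16 (mod 35).
f(4): Repeated squaring mod 35: 4^1 ≡ 4, 4^2 ≡ 4² = 16, 4^4 ≡ 16² = 256 ≡ 11, 4^8 ≡ 11² = 121 ≡ 16, 4^16 ≡ 16² = 256 ≡ 11. Since 20 = 16 + 4, 4^20 ≡ 11·11: 11·11 = 121 ≡ 16. So 4^20 ≡ 16 (mod 35).
So f(3) = f(4) = 16 while 3 ≠ 4, hence f is not injective.
A non-injective map from the 35-element set ℤ/35ℤ to itself takes at most 34 distinct values, so it cannot be surjective. Therefore f is not surjective.
Since f is not surjective, we determine |image(f)|. Computing x^20 mod 35 for each x (by repeated squaring, reducing mod 35 at every step), the values f(0), f(1), …, f(34) are: 0, 1, 11, 16, 16, 25, 1, 21, 1, 11, 30, 16, 11, 1, 21, 15, 11, 16, 16, 11, 15, 21, 1, 11, 16, 30, 11, 1, 21, 1, 25, 16, 16, 11, 1.
The distinct values are {0, 1, 11, 15, 16, 21, 25, 30}; there are 8 of them.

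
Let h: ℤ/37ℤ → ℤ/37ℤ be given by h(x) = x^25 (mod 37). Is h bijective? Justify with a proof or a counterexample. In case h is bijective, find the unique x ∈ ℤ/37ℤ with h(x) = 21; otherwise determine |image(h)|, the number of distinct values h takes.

28

Since 37 is prime, the nonzero elements of ℤ/37ℤ form a cyclic group of order 36.
As gcd(25, 36) = 1, raising to the 25th power is a bijection on this group: if s^25 ≡ t^25 then (st^{−1})^25 = 1, and the only element of order dividing gcd(25, 36) = 1 is 1, so s = t.
With h(0) = 0 this makes h injective on all of ℤ/37ℤ, hence bijective (finite equal-size domain and codomain). In particular h is bijective.
Since h is bijective, we find the preimage of 21. The inverse of x ↦ x^25 on (ℤ/37ℤ)^× is x ↦ x^13, because 25·13 = 325 = 9·36 + 1 ≡ 1 (mod 36) and x^{36} = 1 for x ≠ 0 (Fermat). So h⁻¹(21) = 21^13 mod 37.
Repeated squaring mod 37: 21^1 ≡ 21, 21^2 ≡ 21² = 441 ≡ 34, 21^4 ≡ 34² = 1156 ≡ 9, 21^8 ≡ 9² = 81 ≡ 7. Since 13 = 8 + 4 + 1, 21^13 ≡ 7·9·21: 7·9 = 63 ≡ 26, then 26·21 = 546 ≡ 28. So 21^13 ≡ 28 (mod 37).
Hence h⁻¹(21) = 28.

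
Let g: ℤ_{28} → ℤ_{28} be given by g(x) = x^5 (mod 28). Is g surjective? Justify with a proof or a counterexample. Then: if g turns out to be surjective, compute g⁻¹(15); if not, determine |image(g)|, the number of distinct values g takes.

21

g(0) = 0^5 = 0.
g(14): Repeated squaring mod 28: 14^1 ≡ 14, 14^2 ≡ 14² = 196 ≡ 0, 14^4 ≡ 0² = 0. Since 5 = 4 + 1, 14^5 ≡ 0·14: 0·14 = 0. So 14^5 ≡ 0 (mod 28).
So g(0) = g(14) = 0 while 0 ≠ 14, so g is not injective.
A non-injective map from the 28-element set ℤ_{28} to itself takes at most 27 distinct values, so it cannot be surjective. Therefore g is not surjective.
Since g is not surjective, we determine |image(g)|. Computing x^5 mod 28 for each x (by repeated squaring, reducing mod 28 at every step), the values g(0), g(1), …, g(27) are: 0, 1, 4, 19, 16, 17, 20, 7, 8, 25, 12, 23, 24, 13, 0, 15, 4, 5, 16, 3, 20, 21, 8, 11, 12, 9, 24, 27.
The distinct values are {0, 1, 3, 4, 5, 7, 8, 9, 11, 12, 13, 15, 16, 17, 19, 20, 21, 23, 24, 25, 27}; there are 21 of them.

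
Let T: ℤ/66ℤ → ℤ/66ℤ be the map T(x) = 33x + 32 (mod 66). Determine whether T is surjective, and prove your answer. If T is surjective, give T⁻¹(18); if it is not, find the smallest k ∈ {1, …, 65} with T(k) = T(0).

2

Since gcd(33, 66) = 33, we have 33x ≡ 0 (mod 33) for all x, so T(x) ≡ 32 (mod 33).
But 0 ≢ 32 (mod 33), so 0 ∈ ℤ/66ℤ has no preimage. So T is not surjective.
Since T is not surjective, we find the least positive k with T(k) = T(0): this means 33k ≡ 0 (mod 66), i.e. 66 ∣ 33k. Since gcd(33, 66) = 33, dividing through by 33 this holds exactly when 2 ∣ k.
The smallest positive such k is 2.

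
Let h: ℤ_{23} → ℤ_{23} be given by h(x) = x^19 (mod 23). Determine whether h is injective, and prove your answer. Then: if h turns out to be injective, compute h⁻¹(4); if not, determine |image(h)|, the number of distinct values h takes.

Since 23 is prime, the nonzero elements of ℤ_{23} form a cyclic group of order 22.
As gcd(19, 22) = 1, raising to the 19th power is a bijection on this group: if x_1^19 ≡ x_2^19 then (x_1x_2^{−1})^19 = 1, and the only element of order dividing gcd(19, 22) = 1 is 1, so x_1 = x_2.
With h(0) = 0 this makes h injective on all of ℤ_{23}, hence bijective (finite equal-size domain and codomain). In particular h is injective.
Since h is injective, we find the preimage of 4. The inverse of x ↦ x^19 on (ℤ_{23})^× is x ↦ x^7, because 19·7 = 133 = 6·22 + 1 ≡ 1 (mod 22) and x^{22} = 1 for x ≠ 0 (Fermat). So h⁻¹(4) = 4^7 mod 23.
Repeated squaring mod 23: 4^1 ≡ 4, 4^2 ≡ 4² = 16, 4^4 ≡ 16² = 256 ≡ 3. Since 7 = 4 + 2 + 1, 4^7 ≡ 3·16·4: 3·16 = 48 ≡ 2, then 2·4 = 8. So 4^7 ≡ 8 (mod 23).
Hence h⁻¹(4) = 8.

8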